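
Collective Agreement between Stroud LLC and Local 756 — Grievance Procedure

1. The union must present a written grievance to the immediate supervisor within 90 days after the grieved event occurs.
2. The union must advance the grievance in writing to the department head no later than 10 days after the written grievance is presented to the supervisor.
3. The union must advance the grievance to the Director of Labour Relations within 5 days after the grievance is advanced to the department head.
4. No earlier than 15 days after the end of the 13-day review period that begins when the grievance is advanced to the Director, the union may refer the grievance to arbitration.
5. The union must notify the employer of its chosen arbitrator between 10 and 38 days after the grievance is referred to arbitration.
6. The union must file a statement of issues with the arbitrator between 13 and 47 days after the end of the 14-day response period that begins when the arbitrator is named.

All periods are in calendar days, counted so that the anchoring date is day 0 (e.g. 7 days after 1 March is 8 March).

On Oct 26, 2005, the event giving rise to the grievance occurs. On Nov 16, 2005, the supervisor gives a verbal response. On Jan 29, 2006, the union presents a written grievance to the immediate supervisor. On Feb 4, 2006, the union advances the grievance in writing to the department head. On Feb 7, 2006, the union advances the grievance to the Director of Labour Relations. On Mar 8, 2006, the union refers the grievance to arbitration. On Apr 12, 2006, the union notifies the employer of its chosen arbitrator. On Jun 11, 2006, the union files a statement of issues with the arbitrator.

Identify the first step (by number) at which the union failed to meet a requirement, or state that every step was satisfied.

Step 1: 90 days after Oct 26, 2005 (when the grieved event occurs) is Jan 24, 2006; not done until Jan 29, 2006, 5 days after the deadline.

Step 1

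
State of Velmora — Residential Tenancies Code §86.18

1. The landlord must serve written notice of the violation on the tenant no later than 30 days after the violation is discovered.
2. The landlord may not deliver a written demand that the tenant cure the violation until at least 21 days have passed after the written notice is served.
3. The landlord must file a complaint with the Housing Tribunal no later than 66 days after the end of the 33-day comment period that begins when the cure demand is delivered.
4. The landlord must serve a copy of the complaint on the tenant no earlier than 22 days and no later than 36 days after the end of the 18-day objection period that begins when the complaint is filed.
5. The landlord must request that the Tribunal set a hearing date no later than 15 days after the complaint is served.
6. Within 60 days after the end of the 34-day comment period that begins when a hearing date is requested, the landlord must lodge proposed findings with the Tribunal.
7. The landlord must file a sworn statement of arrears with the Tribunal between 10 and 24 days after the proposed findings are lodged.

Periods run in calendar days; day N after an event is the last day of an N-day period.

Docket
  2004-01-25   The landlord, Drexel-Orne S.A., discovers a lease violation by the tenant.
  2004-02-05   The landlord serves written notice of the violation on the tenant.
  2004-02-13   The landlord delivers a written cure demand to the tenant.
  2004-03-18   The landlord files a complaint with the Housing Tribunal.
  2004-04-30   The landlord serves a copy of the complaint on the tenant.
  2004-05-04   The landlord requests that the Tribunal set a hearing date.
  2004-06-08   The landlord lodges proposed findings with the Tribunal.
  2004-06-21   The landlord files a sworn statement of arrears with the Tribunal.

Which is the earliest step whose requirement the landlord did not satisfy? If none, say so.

Step 2

Step 1: 30 days after 2004-01-25 (when the violation is discovered) is 2004-02-24; 2004-02-05 is within that limit.
Step 2: the earliest permitted date is 21 days after 2004-02-05 (when the written notice is served), i.e. 2004-02-26; acted on 2004-02-13, 13 days prematurely.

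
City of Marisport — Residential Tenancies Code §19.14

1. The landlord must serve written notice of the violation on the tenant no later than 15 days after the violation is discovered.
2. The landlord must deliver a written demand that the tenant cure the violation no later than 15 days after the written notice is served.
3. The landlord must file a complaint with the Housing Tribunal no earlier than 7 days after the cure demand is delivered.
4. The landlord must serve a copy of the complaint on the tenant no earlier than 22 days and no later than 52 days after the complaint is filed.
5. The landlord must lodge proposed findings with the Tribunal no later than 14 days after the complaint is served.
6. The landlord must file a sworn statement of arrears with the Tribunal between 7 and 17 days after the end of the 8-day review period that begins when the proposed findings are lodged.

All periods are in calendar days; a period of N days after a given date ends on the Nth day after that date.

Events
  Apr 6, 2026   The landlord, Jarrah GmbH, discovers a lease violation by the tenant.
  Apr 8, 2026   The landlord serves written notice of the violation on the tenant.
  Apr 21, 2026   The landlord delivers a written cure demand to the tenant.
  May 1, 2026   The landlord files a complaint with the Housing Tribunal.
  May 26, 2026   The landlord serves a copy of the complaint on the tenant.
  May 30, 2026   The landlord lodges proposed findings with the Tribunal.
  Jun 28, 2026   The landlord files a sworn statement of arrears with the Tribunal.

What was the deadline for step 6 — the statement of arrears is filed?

Jun 24, 2026

The proposed findings are lodged on May 30, 2026; the 8-day review period therefore ends Jun 7, 2026, and step 6 runs from that date. The window is 7–17 days after Jun 7, 2026; it closes on Jun 24, 2026.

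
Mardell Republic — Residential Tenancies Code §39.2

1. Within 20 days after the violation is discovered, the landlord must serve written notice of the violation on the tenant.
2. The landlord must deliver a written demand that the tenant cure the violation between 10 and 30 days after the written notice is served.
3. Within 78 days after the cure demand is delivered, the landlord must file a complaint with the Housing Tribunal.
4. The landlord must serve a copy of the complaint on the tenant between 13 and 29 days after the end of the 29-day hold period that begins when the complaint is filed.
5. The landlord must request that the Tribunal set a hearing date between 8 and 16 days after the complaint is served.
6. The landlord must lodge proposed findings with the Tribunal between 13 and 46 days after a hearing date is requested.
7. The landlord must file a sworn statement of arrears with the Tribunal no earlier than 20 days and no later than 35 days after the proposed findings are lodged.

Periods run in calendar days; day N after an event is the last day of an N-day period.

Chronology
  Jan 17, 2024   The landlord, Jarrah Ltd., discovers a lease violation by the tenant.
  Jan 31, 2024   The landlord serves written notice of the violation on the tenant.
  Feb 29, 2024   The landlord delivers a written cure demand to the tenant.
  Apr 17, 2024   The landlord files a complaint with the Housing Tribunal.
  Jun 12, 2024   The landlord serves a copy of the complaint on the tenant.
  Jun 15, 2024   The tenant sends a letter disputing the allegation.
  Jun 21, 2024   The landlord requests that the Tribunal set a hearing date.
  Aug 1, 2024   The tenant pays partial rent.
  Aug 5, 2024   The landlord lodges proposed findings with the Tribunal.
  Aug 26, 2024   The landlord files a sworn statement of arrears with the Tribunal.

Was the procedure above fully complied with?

Yes

(1) due by Jan 17, 2024 + 20 days = Feb 6, 2024; completed Jan 31, 2024, before the deadline.
(2) the permitted window runs from Jan 31, 2024 + 10 = Feb 10, 2024 to Jan 31, 2024 + 30 = Mar 1, 2024; done Feb 29, 2024, which is between those dates.
(3) due by Feb 29, 2024 + 78 days = May 17, 2024; done Apr 17, 2024 — timely.
(4) the permitted window runs from May 16, 2024 + 13 = May 29, 2024 to May 16, 2024 + 29 = Jun 14, 2024; done Jun 12, 2024, which is between those dates.
(5) the permitted window runs from Jun 12, 2024 + 8 = Jun 20, 2024 to Jun 12, 2024 + 16 = Jun 28, 2024; done Jun 21, 2024 — within the window.
(6) the permitted window runs from Jun 21, 2024 + 13 = Jul 4, 2024 to Jun 21, 2024 + 46 = Aug 6, 2024; done Aug 5, 2024 — within the window.
(7) the permitted window runs from Aug 5, 2024 + 20 = Aug 25, 2024 to Aug 5, 2024 + 35 = Sep 9, 2024; Aug 26, 2024 falls inside that range.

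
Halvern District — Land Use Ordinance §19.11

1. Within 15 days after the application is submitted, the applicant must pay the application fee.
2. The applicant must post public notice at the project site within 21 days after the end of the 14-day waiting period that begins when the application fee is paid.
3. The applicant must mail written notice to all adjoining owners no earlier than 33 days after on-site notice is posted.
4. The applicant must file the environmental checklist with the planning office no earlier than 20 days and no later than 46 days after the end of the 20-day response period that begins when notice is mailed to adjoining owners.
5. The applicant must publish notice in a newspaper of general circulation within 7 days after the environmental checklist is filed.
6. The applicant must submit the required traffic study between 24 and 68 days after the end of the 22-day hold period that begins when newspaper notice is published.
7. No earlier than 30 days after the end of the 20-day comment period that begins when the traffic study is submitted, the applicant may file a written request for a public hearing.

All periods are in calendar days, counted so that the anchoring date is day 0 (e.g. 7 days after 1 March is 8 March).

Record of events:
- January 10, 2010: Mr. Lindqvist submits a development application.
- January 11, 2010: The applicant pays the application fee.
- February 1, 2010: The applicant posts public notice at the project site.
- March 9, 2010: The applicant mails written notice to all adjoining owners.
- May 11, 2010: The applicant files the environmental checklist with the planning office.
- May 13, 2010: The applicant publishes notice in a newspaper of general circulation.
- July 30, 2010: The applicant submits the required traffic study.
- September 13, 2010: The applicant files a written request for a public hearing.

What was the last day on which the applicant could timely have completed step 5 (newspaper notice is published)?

Step 5 runs from May 11, 2010, when the environmental checklist is filed. 7 days after May 11, 2010 is May 18, 2010.

May 18, 2010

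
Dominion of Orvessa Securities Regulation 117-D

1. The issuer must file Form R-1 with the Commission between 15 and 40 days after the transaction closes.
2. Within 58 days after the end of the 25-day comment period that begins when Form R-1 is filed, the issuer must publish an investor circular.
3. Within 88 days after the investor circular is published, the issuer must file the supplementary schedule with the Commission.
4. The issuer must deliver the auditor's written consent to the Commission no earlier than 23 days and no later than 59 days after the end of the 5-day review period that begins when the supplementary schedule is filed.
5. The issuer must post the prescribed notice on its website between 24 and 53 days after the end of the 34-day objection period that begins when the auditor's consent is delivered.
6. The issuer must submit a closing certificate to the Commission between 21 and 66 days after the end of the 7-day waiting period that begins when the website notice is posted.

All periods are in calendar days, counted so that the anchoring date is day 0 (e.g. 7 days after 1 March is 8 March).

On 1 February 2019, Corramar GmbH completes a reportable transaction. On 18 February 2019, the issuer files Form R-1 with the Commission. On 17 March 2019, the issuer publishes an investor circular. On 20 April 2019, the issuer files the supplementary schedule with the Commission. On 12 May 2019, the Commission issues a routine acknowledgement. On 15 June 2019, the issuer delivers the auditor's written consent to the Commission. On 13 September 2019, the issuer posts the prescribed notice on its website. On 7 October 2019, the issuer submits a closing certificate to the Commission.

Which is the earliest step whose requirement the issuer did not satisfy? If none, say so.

Step 5

(1) the permitted window runs from 1 February 2019 + 15 = 16 February 2019 to 1 February 2019 + 40 = 13 March 2019; 18 February 2019 falls inside that range.
(2) due by 15 March 2019 + 58 days = 12 May 2019; completed 17 March 2019, before the deadline.
(3) due by 17 March 2019 + 88 days = 13 June 2019; 20 April 2019 is within that limit.
(4) the permitted window runs from 25 April 2019 + 23 = 18 May 2019 to 25 April 2019 + 59 = 23 June 2019; 15 June 2019 falls inside that range.
(5) the permitted window runs from 19 July 2019 + 24 = 12 August 2019 to 19 July 2019 + 53 = 10 September 2019; done 13 September 2019 — 3 days after the window closed.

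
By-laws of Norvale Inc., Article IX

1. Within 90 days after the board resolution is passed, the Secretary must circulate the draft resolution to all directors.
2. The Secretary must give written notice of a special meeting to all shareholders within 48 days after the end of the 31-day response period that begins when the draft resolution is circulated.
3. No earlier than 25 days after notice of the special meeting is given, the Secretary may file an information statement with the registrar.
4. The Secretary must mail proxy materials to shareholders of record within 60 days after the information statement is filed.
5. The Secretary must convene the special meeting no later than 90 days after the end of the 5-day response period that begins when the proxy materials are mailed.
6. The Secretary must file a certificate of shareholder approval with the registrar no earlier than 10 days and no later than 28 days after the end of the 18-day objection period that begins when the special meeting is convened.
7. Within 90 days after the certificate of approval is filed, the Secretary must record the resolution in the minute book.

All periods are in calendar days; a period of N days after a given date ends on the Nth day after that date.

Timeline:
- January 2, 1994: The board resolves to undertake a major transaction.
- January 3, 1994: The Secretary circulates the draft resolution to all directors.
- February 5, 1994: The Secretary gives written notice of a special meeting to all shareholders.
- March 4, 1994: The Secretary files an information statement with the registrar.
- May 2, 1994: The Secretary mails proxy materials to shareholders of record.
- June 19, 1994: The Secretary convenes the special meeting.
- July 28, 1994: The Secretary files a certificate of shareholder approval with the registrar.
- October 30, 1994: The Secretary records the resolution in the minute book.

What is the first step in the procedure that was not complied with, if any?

Step 1: 90 days after January 2, 1994 (when the board resolution is passed) is April 2, 1994; January 3, 1994 is within that limit.
Step 2: 48 days after February 3, 1994 (end of the 31-day response period, which began when the draft resolution is circulated on January 3, 1994) is March 23, 1994; completed February 5, 1994, before the deadline.
Step 3: the earliest permitted date is 25 days after February 5, 1994 (when notice of the special meeting is given), i.e. March 2, 1994; done March 4, 1994 — permitted.
Step 4: 60 days after March 4, 1994 (when the information statement is filed) is May 3, 1994; done May 2, 1994 — timely.
Step 5: 90 days after May 7, 1994 (end of the 5-day response period, which began when the proxy materials are mailed on May 2, 1994) is August 5, 1994; completed June 19, 1994, before the deadline.
Step 6: the window is 10–28 days after July 7, 1994 (end of the 18-day objection period, which began when the special meeting is convened on June 19, 1994), so July 17, 1994 through August 4, 1994; done July 28, 1994 — within the window.
Step 7: 90 days after July 28, 1994 (when the certificate of approval is filed) is October 26, 1994; not done until October 30, 1994, 4 days after the deadline.
That is the first point of non-compliance.

Step 7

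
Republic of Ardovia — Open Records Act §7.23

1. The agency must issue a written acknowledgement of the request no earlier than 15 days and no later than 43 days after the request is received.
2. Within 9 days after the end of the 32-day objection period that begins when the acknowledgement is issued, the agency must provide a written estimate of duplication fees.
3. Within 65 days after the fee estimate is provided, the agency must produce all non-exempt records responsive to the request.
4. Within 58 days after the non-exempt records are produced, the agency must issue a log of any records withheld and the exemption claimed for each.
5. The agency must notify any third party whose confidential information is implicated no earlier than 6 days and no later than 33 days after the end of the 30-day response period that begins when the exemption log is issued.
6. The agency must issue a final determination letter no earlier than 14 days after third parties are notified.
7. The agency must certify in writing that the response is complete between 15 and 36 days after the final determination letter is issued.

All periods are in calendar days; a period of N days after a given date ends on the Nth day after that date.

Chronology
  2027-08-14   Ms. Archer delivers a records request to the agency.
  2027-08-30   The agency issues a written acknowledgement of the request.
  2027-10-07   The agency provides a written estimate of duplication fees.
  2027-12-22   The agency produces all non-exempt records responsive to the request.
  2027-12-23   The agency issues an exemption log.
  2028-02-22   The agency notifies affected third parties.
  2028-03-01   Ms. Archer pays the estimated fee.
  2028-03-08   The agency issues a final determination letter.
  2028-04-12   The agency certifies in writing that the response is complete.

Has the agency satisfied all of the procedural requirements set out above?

Step 1: the window is 15–43 days after 2027-08-14 (when the request is received), so 2027-08-29 through 2027-09-26; 2027-08-30 falls inside that range.
Step 2: 9 days after 2027-10-01 (end of the 32-day objection period, which began when the acknowledgement is issued on 2027-08-30) is 2027-10-10; done 2027-10-07 — timely.
Step 3: 65 days after 2027-10-07 (when the fee estimate is provided) is 2027-12-11; 2027-12-22 misses that deadline by 11 days.
The procedure was therefore not followed at step 3.

No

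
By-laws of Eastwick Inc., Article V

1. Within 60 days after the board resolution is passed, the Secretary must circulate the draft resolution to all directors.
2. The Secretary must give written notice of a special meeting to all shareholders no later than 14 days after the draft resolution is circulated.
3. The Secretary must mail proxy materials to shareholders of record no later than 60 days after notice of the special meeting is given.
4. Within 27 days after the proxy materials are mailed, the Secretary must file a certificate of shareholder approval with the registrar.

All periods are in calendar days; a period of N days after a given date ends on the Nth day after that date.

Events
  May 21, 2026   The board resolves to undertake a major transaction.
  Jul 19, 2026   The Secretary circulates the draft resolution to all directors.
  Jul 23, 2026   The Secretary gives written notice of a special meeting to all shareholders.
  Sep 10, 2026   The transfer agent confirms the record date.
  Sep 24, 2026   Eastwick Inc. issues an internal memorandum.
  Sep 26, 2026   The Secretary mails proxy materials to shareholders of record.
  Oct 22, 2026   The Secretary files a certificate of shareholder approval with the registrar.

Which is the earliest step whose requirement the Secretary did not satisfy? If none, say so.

Step 1: 60 days after May 21, 2026 (when the board resolution is passed) is Jul 20, 2026; Jul 19, 2026 is within that limit.
Step 2: 14 days after Jul 19, 2026 (when the draft resolution is circulated) is Aug 2, 2026; completed Jul 23, 2026, before the deadline.
Step 3: 60 days after Jul 23, 2026 (when notice of the special meeting is given) is Sep 21, 2026; Sep 26, 2026 misses that deadline by 5 days.
That is the first point of non-compliance.

Step 3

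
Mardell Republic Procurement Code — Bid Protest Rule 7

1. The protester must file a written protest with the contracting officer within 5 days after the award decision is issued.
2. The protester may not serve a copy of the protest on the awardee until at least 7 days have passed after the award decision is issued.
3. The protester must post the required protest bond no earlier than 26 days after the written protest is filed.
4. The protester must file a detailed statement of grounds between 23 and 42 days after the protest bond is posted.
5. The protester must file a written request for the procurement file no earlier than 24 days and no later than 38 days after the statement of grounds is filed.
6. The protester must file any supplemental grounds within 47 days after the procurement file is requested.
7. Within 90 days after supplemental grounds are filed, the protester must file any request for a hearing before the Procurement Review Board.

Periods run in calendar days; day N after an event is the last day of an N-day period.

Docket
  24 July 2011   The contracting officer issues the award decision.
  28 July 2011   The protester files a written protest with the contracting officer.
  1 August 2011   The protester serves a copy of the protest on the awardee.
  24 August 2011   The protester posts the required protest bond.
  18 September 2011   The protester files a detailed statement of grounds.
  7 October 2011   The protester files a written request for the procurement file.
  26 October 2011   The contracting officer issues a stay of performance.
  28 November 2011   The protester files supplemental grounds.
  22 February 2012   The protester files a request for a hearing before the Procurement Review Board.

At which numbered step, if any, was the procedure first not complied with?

Step 5

(1) due by 24 July 2011 + 5 days = 29 July 2011; 28 July 2011 is within that limit.
(2) permitted from 24 July 2011 + 7 days = 31 July 2011 onward; done 1 August 2011, after the minimum wait.
(3) permitted from 28 July 2011 + 26 days = 23 August 2011 onward; done 24 August 2011 — permitted.
(4) the permitted window runs from 24 August 2011 + 23 = 16 September 2011 to 24 August 2011 + 42 = 5 October 2011; done 18 September 2011 — within the window.
(5) the permitted window runs from 18 September 2011 + 24 = 12 October 2011 to 18 September 2011 + 38 = 26 October 2011; 7 October 2011 is 5 days too early.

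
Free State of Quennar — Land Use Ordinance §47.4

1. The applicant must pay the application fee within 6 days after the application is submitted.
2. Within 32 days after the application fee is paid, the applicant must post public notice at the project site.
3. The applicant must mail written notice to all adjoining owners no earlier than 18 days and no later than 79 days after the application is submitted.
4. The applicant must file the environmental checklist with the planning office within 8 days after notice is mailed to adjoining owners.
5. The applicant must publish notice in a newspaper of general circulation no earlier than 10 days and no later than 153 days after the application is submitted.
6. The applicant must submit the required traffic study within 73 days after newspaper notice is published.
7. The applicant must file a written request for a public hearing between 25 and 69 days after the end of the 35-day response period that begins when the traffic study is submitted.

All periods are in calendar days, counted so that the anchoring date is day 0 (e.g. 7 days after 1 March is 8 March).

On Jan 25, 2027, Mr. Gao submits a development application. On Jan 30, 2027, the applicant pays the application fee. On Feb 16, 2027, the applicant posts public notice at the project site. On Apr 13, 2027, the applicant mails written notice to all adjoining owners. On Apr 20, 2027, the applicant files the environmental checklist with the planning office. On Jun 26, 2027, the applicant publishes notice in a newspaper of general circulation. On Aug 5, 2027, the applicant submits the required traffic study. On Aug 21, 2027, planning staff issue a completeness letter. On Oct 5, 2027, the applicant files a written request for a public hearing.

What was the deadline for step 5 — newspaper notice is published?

Jun 27, 2027

Step 5 runs from Jan 25, 2027, when the application is submitted. The window is 10–153 days after Jan 25, 2027; it closes on Jun 27, 2027.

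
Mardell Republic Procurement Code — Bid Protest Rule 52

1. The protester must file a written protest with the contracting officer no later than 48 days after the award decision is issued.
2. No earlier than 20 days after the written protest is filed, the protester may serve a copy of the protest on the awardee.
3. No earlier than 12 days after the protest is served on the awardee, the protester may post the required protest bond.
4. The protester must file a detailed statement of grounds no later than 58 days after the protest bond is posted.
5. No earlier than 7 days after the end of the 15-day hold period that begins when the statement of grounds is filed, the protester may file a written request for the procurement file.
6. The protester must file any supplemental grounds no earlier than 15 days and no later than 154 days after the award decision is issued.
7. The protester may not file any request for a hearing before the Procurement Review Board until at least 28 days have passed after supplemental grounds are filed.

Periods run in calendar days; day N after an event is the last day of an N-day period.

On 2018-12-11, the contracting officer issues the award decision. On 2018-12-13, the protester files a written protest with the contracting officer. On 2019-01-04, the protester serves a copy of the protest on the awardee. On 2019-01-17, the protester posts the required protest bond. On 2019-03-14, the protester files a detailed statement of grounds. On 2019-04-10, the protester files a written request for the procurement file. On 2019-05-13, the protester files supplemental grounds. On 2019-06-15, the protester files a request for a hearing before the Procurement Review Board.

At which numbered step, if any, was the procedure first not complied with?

None — every step was satisfied

Step 1 — counting 48 days from 2018-12-11 (when the award decision is issued) gives a deadline of 2019-01-28; completed 2018-12-13, before the deadline.
Step 2 — must wait 20 days from 2018-12-13 (when the written protest is filed), so not before 2019-01-02; done 2019-01-04 — permitted.
Step 3 — must wait 12 days from 2019-01-04 (when the protest is served on the awardee), so not before 2019-01-16; done 2019-01-17, after the minimum wait.
Step 4 — counting 58 days from 2019-01-17 (when the protest bond is posted) gives a deadline of 2019-03-16; done 2019-03-14 — timely.
Step 5 — must wait 7 days from 2019-03-29 (end of the 15-day hold period, which began when the statement of grounds is filed on 2019-03-14), so not before 2019-04-05; done 2019-04-10, after the minimum wait.
Step 6 — 15 and 154 days from 2018-12-11 (when the award decision is issued) are 2018-12-26 and 2019-05-14 respectively; done 2019-05-13, which is between those dates.
Step 7 — must wait 28 days from 2019-05-13 (when supplemental grounds are filed), so not before 2019-06-10; 2019-06-15 is on or after that date.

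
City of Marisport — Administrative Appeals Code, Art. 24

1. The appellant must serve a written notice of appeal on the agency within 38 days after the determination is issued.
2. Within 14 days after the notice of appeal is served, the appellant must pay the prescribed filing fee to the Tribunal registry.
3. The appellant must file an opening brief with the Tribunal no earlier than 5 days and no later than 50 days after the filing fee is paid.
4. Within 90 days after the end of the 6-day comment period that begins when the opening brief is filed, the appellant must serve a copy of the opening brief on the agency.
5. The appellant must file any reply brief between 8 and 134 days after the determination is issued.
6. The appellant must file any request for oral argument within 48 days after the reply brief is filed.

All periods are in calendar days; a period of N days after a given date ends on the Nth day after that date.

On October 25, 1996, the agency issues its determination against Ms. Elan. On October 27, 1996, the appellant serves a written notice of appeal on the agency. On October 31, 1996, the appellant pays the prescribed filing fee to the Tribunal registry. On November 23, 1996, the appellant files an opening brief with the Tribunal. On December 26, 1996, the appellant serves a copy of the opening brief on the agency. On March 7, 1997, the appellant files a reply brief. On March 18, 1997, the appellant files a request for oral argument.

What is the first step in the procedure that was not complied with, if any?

None — every step was satisfied

Step 1: 38 days after October 25, 1996 (when the determination is issued) is December 2, 1996; completed October 27, 1996, before the deadline.
Step 2: 14 days after October 27, 1996 (when the notice of appeal is served) is November 10, 1996; done October 31, 1996 — timely.
Step 3: the window is 5–50 days after October 31, 1996 (when the filing fee is paid), so November 5, 1996 through December 20, 1996; done November 23, 1996, which is between those dates.
Step 4: 90 days after November 29, 1996 (end of the 6-day comment period, which began when the opening brief is filed on November 23, 1996) is February 27, 1997; completed December 26, 1996, before the deadline.
Step 5: the window is 8–134 days after October 25, 1996 (when the determination is issued), so November 2, 1996 through March 8, 1997; March 7, 1997 falls inside that range.
Step 6: 48 days after March 7, 1997 (when the reply brief is filed) is April 24, 1997; March 18, 1997 is within that limit.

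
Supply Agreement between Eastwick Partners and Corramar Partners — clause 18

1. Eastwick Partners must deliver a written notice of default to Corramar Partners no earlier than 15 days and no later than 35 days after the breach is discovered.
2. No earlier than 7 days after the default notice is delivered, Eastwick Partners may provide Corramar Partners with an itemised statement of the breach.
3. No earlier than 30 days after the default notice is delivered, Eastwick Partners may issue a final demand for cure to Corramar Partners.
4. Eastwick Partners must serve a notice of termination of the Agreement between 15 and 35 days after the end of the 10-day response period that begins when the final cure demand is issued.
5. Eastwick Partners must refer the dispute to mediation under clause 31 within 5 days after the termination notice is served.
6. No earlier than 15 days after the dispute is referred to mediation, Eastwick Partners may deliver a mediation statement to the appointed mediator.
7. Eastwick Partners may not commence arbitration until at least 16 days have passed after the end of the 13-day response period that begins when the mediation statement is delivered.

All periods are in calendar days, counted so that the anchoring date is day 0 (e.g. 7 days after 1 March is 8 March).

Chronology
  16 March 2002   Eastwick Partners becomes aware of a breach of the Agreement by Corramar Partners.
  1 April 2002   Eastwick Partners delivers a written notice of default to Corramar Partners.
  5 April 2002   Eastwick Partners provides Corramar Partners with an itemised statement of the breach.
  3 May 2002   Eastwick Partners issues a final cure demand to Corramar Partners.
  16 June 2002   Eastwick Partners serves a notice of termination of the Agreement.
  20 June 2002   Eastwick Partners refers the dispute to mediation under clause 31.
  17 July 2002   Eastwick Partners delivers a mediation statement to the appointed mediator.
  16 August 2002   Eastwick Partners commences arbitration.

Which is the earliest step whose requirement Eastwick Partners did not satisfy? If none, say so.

Step 2

(1) the permitted window runs from 16 March 2002 + 15 = 31 March 2002 to 16 March 2002 + 35 = 20 April 2002; 1 April 2002 falls inside that range.
(2) permitted from 1 April 2002 + 7 days = 8 April 2002 onward; 5 April 2002 is 3 days before the earliest permitted date.
The procedure was therefore not followed at step 2.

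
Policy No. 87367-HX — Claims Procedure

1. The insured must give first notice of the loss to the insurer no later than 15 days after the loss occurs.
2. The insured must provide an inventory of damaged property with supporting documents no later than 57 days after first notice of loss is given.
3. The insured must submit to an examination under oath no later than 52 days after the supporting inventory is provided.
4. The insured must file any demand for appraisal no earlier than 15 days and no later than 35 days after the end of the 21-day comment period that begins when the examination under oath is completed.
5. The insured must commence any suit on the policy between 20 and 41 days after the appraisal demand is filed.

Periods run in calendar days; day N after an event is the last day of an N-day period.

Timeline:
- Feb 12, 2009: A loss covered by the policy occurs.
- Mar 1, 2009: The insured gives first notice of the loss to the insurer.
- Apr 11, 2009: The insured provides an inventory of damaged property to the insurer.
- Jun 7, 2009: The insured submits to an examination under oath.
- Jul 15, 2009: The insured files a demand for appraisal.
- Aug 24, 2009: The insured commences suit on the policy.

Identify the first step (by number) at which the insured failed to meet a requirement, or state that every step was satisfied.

(1) due by Feb 12, 2009 + 15 days = Feb 27, 2009; not done until Mar 1, 2009, 2 days after the deadline.
The procedure was therefore not followed at step 1.

Step 1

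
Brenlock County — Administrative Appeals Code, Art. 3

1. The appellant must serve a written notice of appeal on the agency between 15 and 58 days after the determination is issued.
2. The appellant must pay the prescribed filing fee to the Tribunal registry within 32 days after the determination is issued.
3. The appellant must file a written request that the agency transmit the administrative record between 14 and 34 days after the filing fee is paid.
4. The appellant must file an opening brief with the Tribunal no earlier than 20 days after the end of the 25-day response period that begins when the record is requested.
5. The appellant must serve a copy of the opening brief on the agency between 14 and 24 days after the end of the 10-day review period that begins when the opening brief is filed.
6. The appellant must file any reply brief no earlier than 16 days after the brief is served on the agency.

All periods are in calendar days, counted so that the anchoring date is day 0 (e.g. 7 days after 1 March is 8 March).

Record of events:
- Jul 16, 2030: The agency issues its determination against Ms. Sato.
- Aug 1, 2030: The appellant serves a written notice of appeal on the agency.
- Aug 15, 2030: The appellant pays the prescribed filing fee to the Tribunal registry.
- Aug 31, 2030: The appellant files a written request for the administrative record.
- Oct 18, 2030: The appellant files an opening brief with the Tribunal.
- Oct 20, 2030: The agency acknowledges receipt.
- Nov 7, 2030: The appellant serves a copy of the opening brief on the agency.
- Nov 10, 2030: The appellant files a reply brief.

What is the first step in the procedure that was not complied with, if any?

Step 5

Step 1: the window is 15–58 days after Jul 16, 2030 (when the determination is issued), so Jul 31, 2030 through Sep 12, 2030; done Aug 1, 2030, which is between those dates.
Step 2: 32 days after Jul 16, 2030 (when the determination is issued) is Aug 17, 2030; done Aug 15, 2030 — timely.
Step 3: the window is 14–34 days after Aug 15, 2030 (when the filing fee is paid), so Aug 29, 2030 through Sep 18, 2030; Aug 31, 2030 falls inside that range.
Step 4: the earliest permitted date is 20 days after Sep 25, 2030 (end of the 25-day response period, which began when the record is requested on Aug 31, 2030), i.e. Oct 15, 2030; Oct 18, 2030 is on or after that date.
Step 5: the window is 14–24 days after Oct 28, 2030 (end of the 10-day review period, which began when the opening brief is filed on Oct 18, 2030), so Nov 11, 2030 through Nov 21, 2030; done Nov 7, 2030 — 4 days before the window opened.
The procedure was therefore not followed at step 5.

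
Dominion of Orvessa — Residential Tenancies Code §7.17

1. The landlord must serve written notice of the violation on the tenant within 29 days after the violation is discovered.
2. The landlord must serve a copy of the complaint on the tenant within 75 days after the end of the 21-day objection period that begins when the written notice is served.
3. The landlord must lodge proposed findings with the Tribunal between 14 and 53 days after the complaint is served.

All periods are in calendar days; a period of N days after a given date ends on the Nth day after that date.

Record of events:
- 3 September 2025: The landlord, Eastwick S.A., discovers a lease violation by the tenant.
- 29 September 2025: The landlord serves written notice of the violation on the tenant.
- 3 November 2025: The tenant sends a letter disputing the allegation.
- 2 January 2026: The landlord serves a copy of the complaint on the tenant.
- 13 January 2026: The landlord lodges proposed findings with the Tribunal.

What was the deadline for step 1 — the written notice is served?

Step 1 runs from 3 September 2025, when the violation is discovered. 29 days after 3 September 2025 is 2 October 2025.

2 October 2025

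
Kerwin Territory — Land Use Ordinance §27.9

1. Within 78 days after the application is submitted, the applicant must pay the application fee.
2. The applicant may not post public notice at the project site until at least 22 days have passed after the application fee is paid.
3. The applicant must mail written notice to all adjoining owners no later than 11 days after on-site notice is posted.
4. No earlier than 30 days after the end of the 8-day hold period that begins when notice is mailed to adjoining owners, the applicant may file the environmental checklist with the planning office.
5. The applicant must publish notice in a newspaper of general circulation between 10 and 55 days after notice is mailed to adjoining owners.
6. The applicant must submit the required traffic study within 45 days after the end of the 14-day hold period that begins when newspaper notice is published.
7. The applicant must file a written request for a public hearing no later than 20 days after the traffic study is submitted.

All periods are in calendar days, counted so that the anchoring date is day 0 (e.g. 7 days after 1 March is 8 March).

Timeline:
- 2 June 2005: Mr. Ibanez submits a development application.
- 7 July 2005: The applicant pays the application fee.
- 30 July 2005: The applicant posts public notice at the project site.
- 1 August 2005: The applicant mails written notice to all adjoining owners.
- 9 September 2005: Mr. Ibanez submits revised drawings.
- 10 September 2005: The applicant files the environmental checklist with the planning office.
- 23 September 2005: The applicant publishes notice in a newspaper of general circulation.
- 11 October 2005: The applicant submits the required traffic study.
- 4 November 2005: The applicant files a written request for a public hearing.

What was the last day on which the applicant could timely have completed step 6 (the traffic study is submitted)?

21 November 2005

Newspaper notice is published on 23 September 2005; the 14-day hold period therefore ends 7 October 2005, and step 6 runs from that date. 45 days after 7 October 2005 is 21 November 2005.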